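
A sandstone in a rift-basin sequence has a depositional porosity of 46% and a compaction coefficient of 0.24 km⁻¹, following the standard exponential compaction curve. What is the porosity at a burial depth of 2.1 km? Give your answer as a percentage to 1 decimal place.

27.8%

φ = φ₀·exp(−c·Z) = 0.46 × exp(−0.24 × 2.1) = 0.46 × exp(−0.504)
  = 0.46 × 0.6041 = 0.2779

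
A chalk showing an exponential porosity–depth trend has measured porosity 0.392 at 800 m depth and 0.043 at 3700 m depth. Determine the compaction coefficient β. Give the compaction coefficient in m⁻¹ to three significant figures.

0.000762 m⁻¹

Working in km (1 km = 1000 m; β in km⁻¹ = β in m⁻¹ × 1000):
Athy: phi(z) = phi₀ e^(−βz) ⇒ phi₁/phi₂ = e^{β(z₂−z₁)} ⇒ β = ln(phi₁/phi₂)/(z₂−z₁)
β = ln(0.392/0.043) / (3.7 − 0.8) = ln(9.116) / 2.9 = 2.2101 / 2.9 = 0.7621 km⁻¹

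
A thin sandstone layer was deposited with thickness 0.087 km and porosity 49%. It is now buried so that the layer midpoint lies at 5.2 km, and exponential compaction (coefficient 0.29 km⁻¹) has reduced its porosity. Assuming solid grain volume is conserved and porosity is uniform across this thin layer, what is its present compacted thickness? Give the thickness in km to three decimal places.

0.050 km

Porosity at 5.2 km: n = 0.49·exp(−0.29×5.2) = 0.1085
Solid-volume conservation: h(1−n) = h₀(1−n₀) ⇒ h = h₀·(1−n₀)/(1−n)
h = 0.087 × (1 − 0.49)/(1 − 0.1085) = 0.087 × 0.5720 = 0.0498 km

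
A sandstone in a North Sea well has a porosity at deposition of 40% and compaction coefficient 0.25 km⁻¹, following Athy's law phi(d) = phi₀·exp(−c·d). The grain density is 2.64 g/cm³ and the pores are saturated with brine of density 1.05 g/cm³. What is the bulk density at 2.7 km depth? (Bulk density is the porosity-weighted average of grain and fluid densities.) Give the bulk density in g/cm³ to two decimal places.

Porosity at depth: phi = 0.4·exp(−0.25×2.7) = 0.4×0.5092 = 0.2037
Bulk density: ρ_b = (1−phi)ρ_g + phi·ρ_f = 0.7963×2.64 + 0.2037×1.05
       = 2.102 + 0.214 = 2.316 g/cm³

2.32 g/cm³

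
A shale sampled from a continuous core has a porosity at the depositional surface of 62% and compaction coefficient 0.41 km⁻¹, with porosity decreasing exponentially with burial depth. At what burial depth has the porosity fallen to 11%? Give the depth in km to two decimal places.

4.22 km

Invert Athy's law: z = ln(φ₀/φ) / k
z = ln(0.62/0.11) / 0.41 = ln(5.636) / 0.41 = 1.7292 / 0.41 = 4.218 km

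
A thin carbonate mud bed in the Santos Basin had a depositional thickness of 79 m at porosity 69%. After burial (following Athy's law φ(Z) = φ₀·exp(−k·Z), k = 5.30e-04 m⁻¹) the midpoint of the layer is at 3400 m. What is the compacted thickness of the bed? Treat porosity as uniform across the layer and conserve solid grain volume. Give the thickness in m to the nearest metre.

28 m

Working in km (1 km = 1000 m; k in km⁻¹ = k in m⁻¹ × 1000):
Porosity at 3.4 km: φ = 0.69·exp(−0.53×3.4) = 0.1138
Solid-volume conservation: h(1−φ) = h₀(1−φ₀) ⇒ h = h₀·(1−φ₀)/(1−φ)
h = 0.079 × (1 − 0.69)/(1 − 0.1138) = 0.079 × 0.3498 = 0.0276 km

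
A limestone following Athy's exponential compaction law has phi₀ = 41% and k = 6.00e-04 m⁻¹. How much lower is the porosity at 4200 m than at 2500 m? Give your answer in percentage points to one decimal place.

Working in km (1 km = 1000 m; k in km⁻¹ = k in m⁻¹ × 1000):
phi(2.5) = 0.41·e^(−0.6×2.5) = 0.0915
phi(4.2) = 0.41·e^(−0.6×4.2) = 0.0330
Δphi = 0.0915 − 0.0330 = 0.0585

5.8 percentage points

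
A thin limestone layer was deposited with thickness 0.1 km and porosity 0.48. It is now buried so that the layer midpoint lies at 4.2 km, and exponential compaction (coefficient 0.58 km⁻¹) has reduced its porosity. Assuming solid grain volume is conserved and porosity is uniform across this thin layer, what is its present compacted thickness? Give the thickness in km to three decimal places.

0.054 km

Porosity at 4.2 km: n = 0.48·exp(−0.58×4.2) = 0.0420
Solid-volume conservation: h(1−n) = h₀(1−n₀) ⇒ h = h₀·(1−n₀)/(1−n)
h = 0.1 × (1 − 0.48)/(1 − 0.0420) = 0.1 × 0.5428 = 0.0543 km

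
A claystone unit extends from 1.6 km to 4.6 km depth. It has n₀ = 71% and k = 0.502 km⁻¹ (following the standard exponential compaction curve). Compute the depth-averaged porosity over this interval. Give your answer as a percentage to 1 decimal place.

16.4%

⟨n⟩ = (1/(d₂−d₁)) ∫ n₀ e^(−kd) dd = n₀·(e^(−k·d₁) − e^(−k·d₂)) / (k·(d₂−d₁))
e^(−0.502×1.6) = 0.4479; e^(−0.502×4.6) = 0.0993
⟨n⟩ = 0.71 × (0.4479 − 0.0993) / (0.502 × 3) = 0.71 × 0.2314 = 0.1643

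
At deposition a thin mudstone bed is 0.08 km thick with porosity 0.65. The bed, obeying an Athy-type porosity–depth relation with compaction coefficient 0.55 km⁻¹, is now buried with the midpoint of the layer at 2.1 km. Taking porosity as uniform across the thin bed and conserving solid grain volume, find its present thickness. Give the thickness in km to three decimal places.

Porosity at 2.1 km: n = 0.65·exp(−0.55×2.1) = 0.2048
Solid-volume conservation: h(1−n) = h₀(1−n₀) ⇒ h = h₀·(1−n₀)/(1−n)
h = 0.08 × (1 − 0.65)/(1 − 0.2048) = 0.08 × 0.4401 = 0.0352 km

0.035 km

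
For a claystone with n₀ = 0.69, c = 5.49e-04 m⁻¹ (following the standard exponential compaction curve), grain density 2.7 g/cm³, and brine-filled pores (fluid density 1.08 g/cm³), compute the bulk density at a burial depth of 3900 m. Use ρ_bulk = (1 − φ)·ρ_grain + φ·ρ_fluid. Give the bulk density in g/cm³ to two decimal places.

2.57 g/cm³

Working in km (1 km = 1000 m; c in km⁻¹ = c in m⁻¹ × 1000):
Porosity at depth: n = 0.69·exp(−0.549×3.9) = 0.69×0.1175 = 0.0811
Bulk density: ρ_b = (1−n)ρ_g + n·ρ_f = 0.9189×2.7 + 0.0811×1.08
       = 2.481 + 0.088 = 2.569 g/cm³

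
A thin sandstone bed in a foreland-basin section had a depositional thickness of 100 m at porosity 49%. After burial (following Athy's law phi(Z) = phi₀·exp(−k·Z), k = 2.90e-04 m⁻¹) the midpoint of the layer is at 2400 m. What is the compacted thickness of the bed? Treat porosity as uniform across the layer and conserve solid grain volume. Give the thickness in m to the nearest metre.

Working in km (1 km = 1000 m; k in km⁻¹ = k in m⁻¹ × 1000):
Porosity at 2.4 km: phi = 0.49·exp(−0.29×2.4) = 0.2443
Solid-volume conservation: h(1−phi) = h₀(1−phi₀) ⇒ h = h₀·(1−phi₀)/(1−phi)
h = 0.1 × (1 − 0.49)/(1 − 0.2443) = 0.1 × 0.6749 = 0.0675 km

67 m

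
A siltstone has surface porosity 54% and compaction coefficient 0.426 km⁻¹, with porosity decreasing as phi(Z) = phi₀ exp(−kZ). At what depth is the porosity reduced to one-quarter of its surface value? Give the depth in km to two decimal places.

3.25 km

phi/phi₀ = 1/4 ⇒ exp(−k·Z) = 1/4 ⇒ Z = ln(4) / k
Z = 1.3863 / 0.426 = 3.254 km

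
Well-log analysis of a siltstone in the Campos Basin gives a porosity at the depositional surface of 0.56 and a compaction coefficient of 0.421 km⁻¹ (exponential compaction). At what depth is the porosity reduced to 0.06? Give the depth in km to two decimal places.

5.31 km

Invert Athy's law: z = ln(n₀/n) / c
z = ln(0.56/0.06) / 0.421 = ln(9.333) / 0.421 = 2.2336 / 0.421 = 5.305 km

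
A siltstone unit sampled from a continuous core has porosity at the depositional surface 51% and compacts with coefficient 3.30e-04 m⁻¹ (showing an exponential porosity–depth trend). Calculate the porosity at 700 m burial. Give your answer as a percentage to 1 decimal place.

Working in km (1 km = 1000 m; β in km⁻¹ = β in m⁻¹ × 1000):
phi = phi₀·exp(−β·Z) = 0.51 × exp(−0.33 × 0.7) = 0.51 × exp(−0.231)
  = 0.51 × 0.7937 = 0.4048

40.5%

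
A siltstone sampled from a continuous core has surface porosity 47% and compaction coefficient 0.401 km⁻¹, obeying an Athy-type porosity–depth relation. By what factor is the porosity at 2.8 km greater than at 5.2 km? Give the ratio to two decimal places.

phi(z₁)/phi(z₂) = e^(−c·z₁)/e^(−c·z₂) = e^{c(z₂−z₁)}
= exp(0.401 × 2.4) = exp(0.9624) = 2.6180

2.62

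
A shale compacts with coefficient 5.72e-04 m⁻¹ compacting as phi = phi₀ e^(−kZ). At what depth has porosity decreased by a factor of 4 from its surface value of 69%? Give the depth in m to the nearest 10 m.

Working in km (1 km = 1000 m; k in km⁻¹ = k in m⁻¹ × 1000):
phi/phi₀ = 1/4 ⇒ exp(−k·Z) = 1/4 ⇒ Z = ln(4) / k
Z = 1.3863 / 0.572 = 2.424 km

2420 m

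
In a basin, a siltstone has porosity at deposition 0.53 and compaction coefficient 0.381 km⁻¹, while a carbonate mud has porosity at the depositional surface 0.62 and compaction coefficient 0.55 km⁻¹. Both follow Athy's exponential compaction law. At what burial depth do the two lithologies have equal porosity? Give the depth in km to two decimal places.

Set phi₀ₐ e^(−βₐZ) = phi₀ᵦ e^(−βᵦZ) ⇒ ln(phi₀ₐ/phi₀ᵦ) = (βₐ − βᵦ)·Z
Z = ln(0.53/0.62) / (0.381 − 0.55) = -0.1568 / -0.169 = 0.928 km

0.93 km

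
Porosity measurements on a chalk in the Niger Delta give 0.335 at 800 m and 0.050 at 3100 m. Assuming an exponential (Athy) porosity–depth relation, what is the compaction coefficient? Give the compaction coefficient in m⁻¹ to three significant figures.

0.000827 m⁻¹

Working in km (1 km = 1000 m; β in km⁻¹ = β in m⁻¹ × 1000):
Athy: phi(Z) = phi₀ e^(−βZ) ⇒ phi₁/phi₂ = e^{β(Z₂−Z₁)} ⇒ β = ln(phi₁/phi₂)/(Z₂−Z₁)
β = ln(0.335/0.05) / (3.1 − 0.8) = ln(6.7) / 2.3 = 1.9021 / 2.3 = 0.827 km⁻¹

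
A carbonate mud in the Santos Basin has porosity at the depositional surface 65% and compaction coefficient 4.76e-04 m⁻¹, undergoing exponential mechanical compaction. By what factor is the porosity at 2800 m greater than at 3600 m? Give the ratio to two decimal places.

1.46

Working in km (1 km = 1000 m; c in km⁻¹ = c in m⁻¹ × 1000):
φ(d₁)/φ(d₂) = e^(−c·d₁)/e^(−c·d₂) = e^{c(d₂−d₁)}
= exp(0.476 × 0.8) = exp(0.3808) = 1.4635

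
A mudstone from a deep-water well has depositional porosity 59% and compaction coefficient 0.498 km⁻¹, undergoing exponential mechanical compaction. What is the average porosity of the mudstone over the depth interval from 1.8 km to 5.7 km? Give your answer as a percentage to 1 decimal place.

⟨φ⟩ = (1/(z₂−z₁)) ∫ φ₀ e^(−kz) dz = φ₀·(e^(−k·z₁) − e^(−k·z₂)) / (k·(z₂−z₁))
e^(−0.498×1.8) = 0.4080; e^(−0.498×5.7) = 0.0585
⟨φ⟩ = 0.59 × (0.4080 − 0.0585) / (0.498 × 3.9) = 0.59 × 0.1800 = 0.1062

10.6%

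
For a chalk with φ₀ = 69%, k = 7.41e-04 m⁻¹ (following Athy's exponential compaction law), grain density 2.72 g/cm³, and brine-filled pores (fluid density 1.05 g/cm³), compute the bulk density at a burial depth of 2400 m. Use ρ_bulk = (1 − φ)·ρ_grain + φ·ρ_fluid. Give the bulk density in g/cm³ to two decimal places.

2.53 g/cm³

Working in km (1 km = 1000 m; k in km⁻¹ = k in m⁻¹ × 1000):
Porosity at depth: φ = 0.69·exp(−0.741×2.4) = 0.69×0.1689 = 0.1165
Bulk density: ρ_b = (1−φ)ρ_g + φ·ρ_f = 0.8835×2.72 + 0.1165×1.05
       = 2.403 + 0.122 = 2.525 g/cm³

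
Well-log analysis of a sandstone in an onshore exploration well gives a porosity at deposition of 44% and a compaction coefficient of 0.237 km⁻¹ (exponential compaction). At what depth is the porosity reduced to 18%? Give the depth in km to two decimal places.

Invert Athy's law: Z = ln(φ₀/φ) / k
Z = ln(0.44/0.18) / 0.237 = ln(2.444) / 0.237 = 0.8938 / 0.237 = 3.771 km

3.77 km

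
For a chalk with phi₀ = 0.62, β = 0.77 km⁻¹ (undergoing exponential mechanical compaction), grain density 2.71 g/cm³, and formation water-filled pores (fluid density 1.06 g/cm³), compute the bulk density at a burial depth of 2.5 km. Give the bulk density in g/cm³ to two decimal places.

2.56 g/cm³

Porosity at depth: phi = 0.62·exp(−0.77×2.5) = 0.62×0.1459 = 0.0904
Bulk density: ρ_b = (1−phi)ρ_g + phi·ρ_f = 0.9096×2.71 + 0.0904×1.06
       = 2.465 + 0.096 = 2.561 g/cm³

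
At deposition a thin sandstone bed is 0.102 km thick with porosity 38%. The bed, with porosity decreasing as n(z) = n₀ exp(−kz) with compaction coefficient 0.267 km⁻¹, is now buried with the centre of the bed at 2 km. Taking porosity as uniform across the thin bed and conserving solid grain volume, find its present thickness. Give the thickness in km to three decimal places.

0.081 km

Porosity at 2 km: n = 0.38·exp(−0.267×2) = 0.2228
Solid-volume conservation: h(1−n) = h₀(1−n₀) ⇒ h = h₀·(1−n₀)/(1−n)
h = 0.102 × (1 − 0.38)/(1 − 0.2228) = 0.102 × 0.7977 = 0.0814 km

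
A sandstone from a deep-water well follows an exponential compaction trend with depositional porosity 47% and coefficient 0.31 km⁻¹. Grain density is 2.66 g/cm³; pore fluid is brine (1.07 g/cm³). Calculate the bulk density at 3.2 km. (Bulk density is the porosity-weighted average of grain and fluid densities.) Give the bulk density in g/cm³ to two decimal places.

2.38 g/cm³

Porosity at depth: n = 0.47·exp(−0.31×3.2) = 0.47×0.3708 = 0.1743
Bulk density: ρ_b = (1−n)ρ_g + n·ρ_f = 0.8257×2.66 + 0.1743×1.07
       = 2.196 + 0.186 = 2.383 g/cm³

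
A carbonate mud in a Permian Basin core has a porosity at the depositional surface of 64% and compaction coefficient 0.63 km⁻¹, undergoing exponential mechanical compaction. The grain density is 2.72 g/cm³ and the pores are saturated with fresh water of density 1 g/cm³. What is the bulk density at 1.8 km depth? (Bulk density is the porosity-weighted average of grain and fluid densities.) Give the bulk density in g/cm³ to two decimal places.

Porosity at depth: n = 0.64·exp(−0.63×1.8) = 0.64×0.3217 = 0.2059
Bulk density: ρ_b = (1−n)ρ_g + n·ρ_f = 0.7941×2.72 + 0.2059×1
       = 2.160 + 0.206 = 2.366 g/cm³

2.37 g/cm³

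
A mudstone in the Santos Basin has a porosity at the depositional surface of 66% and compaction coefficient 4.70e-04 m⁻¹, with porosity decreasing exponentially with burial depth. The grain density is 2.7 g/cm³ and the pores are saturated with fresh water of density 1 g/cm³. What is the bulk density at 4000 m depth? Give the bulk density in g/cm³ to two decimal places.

Working in km (1 km = 1000 m; k in km⁻¹ = k in m⁻¹ × 1000):
Porosity at depth: φ = 0.66·exp(−0.47×4) = 0.66×0.1526 = 0.1007
Bulk density: ρ_b = (1−φ)ρ_g + φ·ρ_f = 0.8993×2.7 + 0.1007×1
       = 2.428 + 0.101 = 2.529 g/cm³

2.53 g/cm³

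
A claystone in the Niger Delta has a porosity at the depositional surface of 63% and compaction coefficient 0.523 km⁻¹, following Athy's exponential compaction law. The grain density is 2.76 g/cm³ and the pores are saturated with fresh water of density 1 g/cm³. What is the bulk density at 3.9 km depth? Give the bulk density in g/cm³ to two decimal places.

Porosity at depth: φ = 0.63·exp(−0.523×3.9) = 0.63×0.1301 = 0.0819
Bulk density: ρ_b = (1−φ)ρ_g + φ·ρ_f = 0.9181×2.76 + 0.0819×1
       = 2.534 + 0.082 = 2.616 g/cm³

2.62 g/cm³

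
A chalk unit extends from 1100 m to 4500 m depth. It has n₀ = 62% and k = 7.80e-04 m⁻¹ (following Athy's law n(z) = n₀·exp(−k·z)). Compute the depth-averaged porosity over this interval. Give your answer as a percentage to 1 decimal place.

Working in km (1 km = 1000 m; k in km⁻¹ = k in m⁻¹ × 1000):
⟨n⟩ = (1/(z₂−z₁)) ∫ n₀ e^(−kz) dz = n₀·(e^(−k·z₁) − e^(−k·z₂)) / (k·(z₂−z₁))
e^(−0.78×1.1) = 0.4240; e^(−0.78×4.5) = 0.0299
⟨n⟩ = 0.62 × (0.4240 − 0.0299) / (0.78 × 3.4) = 0.62 × 0.1486 = 0.0921

9.2%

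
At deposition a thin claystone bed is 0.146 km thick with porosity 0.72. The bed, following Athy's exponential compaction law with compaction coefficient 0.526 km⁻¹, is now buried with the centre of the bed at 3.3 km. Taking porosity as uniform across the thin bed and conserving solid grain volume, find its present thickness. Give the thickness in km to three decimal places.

0.047 km

Porosity at 3.3 km: n = 0.72·exp(−0.526×3.3) = 0.1269
Solid-volume conservation: h(1−n) = h₀(1−n₀) ⇒ h = h₀·(1−n₀)/(1−n)
h = 0.146 × (1 − 0.72)/(1 − 0.1269) = 0.146 × 0.3207 = 0.0468 km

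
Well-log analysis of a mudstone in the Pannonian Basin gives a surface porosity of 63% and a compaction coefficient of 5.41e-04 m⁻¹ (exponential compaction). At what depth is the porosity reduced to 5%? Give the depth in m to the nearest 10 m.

Working in km (1 km = 1000 m; k in km⁻¹ = k in m⁻¹ × 1000):
Invert Athy's law: Z = ln(φ₀/φ) / k
Z = ln(0.63/0.05) / 0.541 = ln(12.6) / 0.541 = 2.5337 / 0.541 = 4.683 km

4680 m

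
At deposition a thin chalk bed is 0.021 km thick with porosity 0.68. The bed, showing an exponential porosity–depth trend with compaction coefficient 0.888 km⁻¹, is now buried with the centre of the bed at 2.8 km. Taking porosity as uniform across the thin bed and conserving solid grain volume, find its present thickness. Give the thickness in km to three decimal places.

0.007 km

Porosity at 2.8 km: φ = 0.68·exp(−0.888×2.8) = 0.0566
Solid-volume conservation: h(1−φ) = h₀(1−φ₀) ⇒ h = h₀·(1−φ₀)/(1−φ)
h = 0.021 × (1 − 0.68)/(1 − 0.0566) = 0.021 × 0.3392 = 0.0071 km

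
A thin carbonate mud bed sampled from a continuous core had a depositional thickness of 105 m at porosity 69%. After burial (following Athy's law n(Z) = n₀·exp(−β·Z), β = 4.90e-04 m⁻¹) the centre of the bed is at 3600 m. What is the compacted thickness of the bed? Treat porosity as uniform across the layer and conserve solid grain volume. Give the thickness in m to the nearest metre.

Working in km (1 km = 1000 m; β in km⁻¹ = β in m⁻¹ × 1000):
Porosity at 3.6 km: n = 0.69·exp(−0.49×3.6) = 0.1182
Solid-volume conservation: h(1−n) = h₀(1−n₀) ⇒ h = h₀·(1−n₀)/(1−n)
h = 0.105 × (1 − 0.69)/(1 − 0.1182) = 0.105 × 0.3516 = 0.0369 km

37 m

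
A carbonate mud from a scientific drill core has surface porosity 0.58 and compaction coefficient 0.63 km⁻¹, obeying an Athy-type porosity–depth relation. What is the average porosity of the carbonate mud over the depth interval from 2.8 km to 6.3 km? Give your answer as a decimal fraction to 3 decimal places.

⟨φ⟩ = (1/(Z₂−Z₁)) ∫ φ₀ e^(−cZ) dZ = φ₀·(e^(−c·Z₁) − e^(−c·Z₂)) / (c·(Z₂−Z₁))
e^(−0.63×2.8) = 0.1714; e^(−0.63×6.3) = 0.0189
⟨φ⟩ = 0.58 × (0.1714 − 0.0189) / (0.63 × 3.5) = 0.58 × 0.0691 = 0.0401

0.040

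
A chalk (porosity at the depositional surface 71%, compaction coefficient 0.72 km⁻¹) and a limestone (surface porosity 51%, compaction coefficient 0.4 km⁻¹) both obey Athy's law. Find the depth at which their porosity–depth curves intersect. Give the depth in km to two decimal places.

Set n₀ₐ e^(−βₐZ) = n₀ᵦ e^(−βᵦZ) ⇒ ln(n₀ₐ/n₀ᵦ) = (βₐ − βᵦ)·Z
Z = ln(0.71/0.51) / (0.72 − 0.4) = 0.3309 / 0.32 = 1.034 km

1.03 km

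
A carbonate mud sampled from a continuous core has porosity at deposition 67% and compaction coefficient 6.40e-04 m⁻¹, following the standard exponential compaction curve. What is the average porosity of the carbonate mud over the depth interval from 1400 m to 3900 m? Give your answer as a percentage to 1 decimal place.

13.6%

Working in km (1 km = 1000 m; β in km⁻¹ = β in m⁻¹ × 1000):
⟨n⟩ = (1/(z₂−z₁)) ∫ n₀ e^(−βz) dz = n₀·(e^(−β·z₁) − e^(−β·z₂)) / (β·(z₂−z₁))
e^(−0.64×1.4) = 0.4082; e^(−0.64×3.9) = 0.0824
⟨n⟩ = 0.67 × (0.4082 − 0.0824) / (0.64 × 2.5) = 0.67 × 0.2036 = 0.1364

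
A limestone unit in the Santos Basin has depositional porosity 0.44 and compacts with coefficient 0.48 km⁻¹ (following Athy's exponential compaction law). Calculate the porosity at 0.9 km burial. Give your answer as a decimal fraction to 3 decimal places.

φ = φ₀·exp(−c·d) = 0.44 × exp(−0.48 × 0.9) = 0.44 × exp(−0.432)
  = 0.44 × 0.6492 = 0.2857

0.286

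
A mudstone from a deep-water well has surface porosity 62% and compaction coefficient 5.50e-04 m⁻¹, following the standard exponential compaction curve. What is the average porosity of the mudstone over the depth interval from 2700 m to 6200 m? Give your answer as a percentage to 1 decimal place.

Working in km (1 km = 1000 m; c in km⁻¹ = c in m⁻¹ × 1000):
⟨φ⟩ = (1/(z₂−z₁)) ∫ φ₀ e^(−cz) dz = φ₀·(e^(−c·z₁) − e^(−c·z₂)) / (c·(z₂−z₁))
e^(−0.55×2.7) = 0.2265; e^(−0.55×6.2) = 0.0330
⟨φ⟩ = 0.62 × (0.2265 − 0.0330) / (0.55 × 3.5) = 0.62 × 0.1005 = 0.0623

6.2%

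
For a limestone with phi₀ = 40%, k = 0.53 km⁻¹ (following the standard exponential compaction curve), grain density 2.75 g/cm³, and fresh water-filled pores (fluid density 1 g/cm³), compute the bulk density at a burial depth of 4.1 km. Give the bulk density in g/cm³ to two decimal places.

Porosity at depth: phi = 0.4·exp(−0.53×4.1) = 0.4×0.1138 = 0.0455
Bulk density: ρ_b = (1−phi)ρ_g + phi·ρ_f = 0.9545×2.75 + 0.0455×1
       = 2.625 + 0.046 = 2.670 g/cm³

2.67 g/cm³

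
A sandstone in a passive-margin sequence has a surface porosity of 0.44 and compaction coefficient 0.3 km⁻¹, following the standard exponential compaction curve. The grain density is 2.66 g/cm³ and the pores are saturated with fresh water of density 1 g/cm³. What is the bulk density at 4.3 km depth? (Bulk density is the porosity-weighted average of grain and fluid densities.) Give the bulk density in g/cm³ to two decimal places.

2.46 g/cm³

Porosity at depth: n = 0.44·exp(−0.3×4.3) = 0.44×0.2753 = 0.1211
Bulk density: ρ_b = (1−n)ρ_g + n·ρ_f = 0.8789×2.66 + 0.1211×1
       = 2.338 + 0.121 = 2.459 g/cm³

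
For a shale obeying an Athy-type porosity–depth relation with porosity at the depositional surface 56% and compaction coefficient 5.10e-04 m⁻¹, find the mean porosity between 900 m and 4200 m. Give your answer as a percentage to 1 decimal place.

Working in km (1 km = 1000 m; β in km⁻¹ = β in m⁻¹ × 1000):
⟨φ⟩ = (1/(z₂−z₁)) ∫ φ₀ e^(−βz) dz = φ₀·(e^(−β·z₁) − e^(−β·z₂)) / (β·(z₂−z₁))
e^(−0.51×0.9) = 0.6319; e^(−0.51×4.2) = 0.1174
⟨φ⟩ = 0.56 × (0.6319 − 0.1174) / (0.51 × 3.3) = 0.56 × 0.3057 = 0.1712

17.1%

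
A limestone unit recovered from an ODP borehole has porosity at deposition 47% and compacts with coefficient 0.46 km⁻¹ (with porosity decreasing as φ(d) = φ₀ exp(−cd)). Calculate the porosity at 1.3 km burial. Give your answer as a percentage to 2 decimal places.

25.85%

φ = φ₀·exp(−c·d) = 0.47 × exp(−0.46 × 1.3) = 0.47 × exp(−0.598)
  = 0.47 × 0.5499 = 0.2585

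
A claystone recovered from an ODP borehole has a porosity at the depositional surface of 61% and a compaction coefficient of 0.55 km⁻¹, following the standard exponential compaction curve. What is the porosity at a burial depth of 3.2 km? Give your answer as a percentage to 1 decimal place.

10.5%

n = n₀·exp(−c·d) = 0.61 × exp(−0.55 × 3.2) = 0.61 × exp(−1.76)
  = 0.61 × 0.1720 = 0.1049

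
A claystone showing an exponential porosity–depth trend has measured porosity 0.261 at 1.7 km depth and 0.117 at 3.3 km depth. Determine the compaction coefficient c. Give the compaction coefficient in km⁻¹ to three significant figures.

Athy: φ(z) = φ₀ e^(−cz) ⇒ φ₁/φ₂ = e^{c(z₂−z₁)} ⇒ c = ln(φ₁/φ₂)/(z₂−z₁)
c = ln(0.261/0.117) / (3.3 − 1.7) = ln(2.231) / 1.6 = 0.8023 / 1.6 = 0.5015 km⁻¹

0.501 km⁻¹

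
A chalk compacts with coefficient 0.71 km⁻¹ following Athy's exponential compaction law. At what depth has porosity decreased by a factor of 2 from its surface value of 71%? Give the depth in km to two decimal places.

0.98 km

phi/phi₀ = 1/2 ⇒ exp(−c·Z) = 1/2 ⇒ Z = ln(2) / c
Z = 0.6931 / 0.71 = 0.976 km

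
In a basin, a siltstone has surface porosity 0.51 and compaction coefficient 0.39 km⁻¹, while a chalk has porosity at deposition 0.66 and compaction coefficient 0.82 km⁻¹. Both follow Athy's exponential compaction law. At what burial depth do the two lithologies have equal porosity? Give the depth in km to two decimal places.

Set phi₀ₐ e^(−βₐZ) = phi₀ᵦ e^(−βᵦZ) ⇒ ln(phi₀ₐ/phi₀ᵦ) = (βₐ − βᵦ)·Z
Z = ln(0.51/0.66) / (0.39 − 0.82) = -0.2578 / -0.43 = 0.600 km

0.60 km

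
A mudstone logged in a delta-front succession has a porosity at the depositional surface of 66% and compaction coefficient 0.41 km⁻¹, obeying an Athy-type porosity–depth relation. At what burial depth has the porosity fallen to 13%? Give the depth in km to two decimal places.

Invert Athy's law: d = ln(phi₀/phi) / β
d = ln(0.66/0.13) / 0.41 = ln(5.077) / 0.41 = 1.6247 / 0.41 = 3.963 km

3.96 km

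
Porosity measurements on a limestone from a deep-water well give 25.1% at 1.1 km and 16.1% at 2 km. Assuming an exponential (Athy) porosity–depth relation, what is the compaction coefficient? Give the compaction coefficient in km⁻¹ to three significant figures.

0.493 km⁻¹

Athy: φ(d) = φ₀ e^(−βd) ⇒ φ₁/φ₂ = e^{β(d₂−d₁)} ⇒ β = ln(φ₁/φ₂)/(d₂−d₁)
β = ln(0.251/0.161) / (2 − 1.1) = ln(1.559) / 0.9 = 0.4440 / 0.9 = 0.4934 km⁻¹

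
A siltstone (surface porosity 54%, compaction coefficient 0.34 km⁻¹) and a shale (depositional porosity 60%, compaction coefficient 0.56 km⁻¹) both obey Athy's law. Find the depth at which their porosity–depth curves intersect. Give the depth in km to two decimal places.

0.48 km

Set φ₀ₐ e^(−βₐd) = φ₀ᵦ e^(−βᵦd) ⇒ ln(φ₀ₐ/φ₀ᵦ) = (βₐ − βᵦ)·d
d = ln(0.54/0.6) / (0.34 − 0.56) = -0.1054 / -0.22 = 0.479 km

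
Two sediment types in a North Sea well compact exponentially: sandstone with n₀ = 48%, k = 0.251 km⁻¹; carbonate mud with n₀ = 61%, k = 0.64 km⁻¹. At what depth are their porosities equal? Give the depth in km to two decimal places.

Set n₀ₐ e^(−kₐd) = n₀ᵦ e^(−kᵦd) ⇒ ln(n₀ₐ/n₀ᵦ) = (kₐ − kᵦ)·d
d = ln(0.48/0.61) / (0.251 − 0.64) = -0.2397 / -0.389 = 0.616 km

0.62 km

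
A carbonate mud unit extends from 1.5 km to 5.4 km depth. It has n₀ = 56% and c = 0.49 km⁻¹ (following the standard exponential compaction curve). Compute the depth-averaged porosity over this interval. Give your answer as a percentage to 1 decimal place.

12.0%

⟨n⟩ = (1/(Z₂−Z₁)) ∫ n₀ e^(−cZ) dZ = n₀·(e^(−c·Z₁) − e^(−c·Z₂)) / (c·(Z₂−Z₁))
e^(−0.49×1.5) = 0.4795; e^(−0.49×5.4) = 0.0709
⟨n⟩ = 0.56 × (0.4795 − 0.0709) / (0.49 × 3.9) = 0.56 × 0.2138 = 0.1197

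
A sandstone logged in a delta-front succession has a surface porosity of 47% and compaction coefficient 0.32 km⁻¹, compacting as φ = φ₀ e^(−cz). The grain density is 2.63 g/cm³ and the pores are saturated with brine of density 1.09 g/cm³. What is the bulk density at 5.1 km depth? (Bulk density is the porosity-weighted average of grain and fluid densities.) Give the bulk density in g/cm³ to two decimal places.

Porosity at depth: φ = 0.47·exp(−0.32×5.1) = 0.47×0.1955 = 0.0919
Bulk density: ρ_b = (1−φ)ρ_g + φ·ρ_f = 0.9081×2.63 + 0.0919×1.09
       = 2.388 + 0.100 = 2.488 g/cm³

2.49 g/cm³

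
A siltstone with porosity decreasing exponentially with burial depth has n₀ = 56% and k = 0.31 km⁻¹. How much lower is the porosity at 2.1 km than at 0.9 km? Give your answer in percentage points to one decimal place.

13.2 percentage points

n(0.9) = 0.56·e^(−0.31×0.9) = 0.4237
n(2.1) = 0.56·e^(−0.31×2.1) = 0.2921
Δn = 0.4237 − 0.2921 = 0.1316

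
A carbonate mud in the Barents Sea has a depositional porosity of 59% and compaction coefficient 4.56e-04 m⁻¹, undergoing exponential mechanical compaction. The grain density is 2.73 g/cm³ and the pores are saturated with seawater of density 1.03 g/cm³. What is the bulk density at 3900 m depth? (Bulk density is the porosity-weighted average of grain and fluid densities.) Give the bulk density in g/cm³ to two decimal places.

2.56 g/cm³

Working in km (1 km = 1000 m; β in km⁻¹ = β in m⁻¹ × 1000):
Porosity at depth: φ = 0.59·exp(−0.456×3.9) = 0.59×0.1689 = 0.0997
Bulk density: ρ_b = (1−φ)ρ_g + φ·ρ_f = 0.9003×2.73 + 0.0997×1.03
       = 2.458 + 0.103 = 2.561 g/cm³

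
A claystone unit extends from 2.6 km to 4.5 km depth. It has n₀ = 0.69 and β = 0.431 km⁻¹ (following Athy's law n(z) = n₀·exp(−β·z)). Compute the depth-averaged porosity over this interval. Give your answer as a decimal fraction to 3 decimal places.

⟨n⟩ = (1/(z₂−z₁)) ∫ n₀ e^(−βz) dz = n₀·(e^(−β·z₁) − e^(−β·z₂)) / (β·(z₂−z₁))
e^(−0.431×2.6) = 0.3261; e^(−0.431×4.5) = 0.1438
⟨n⟩ = 0.69 × (0.3261 − 0.1438) / (0.431 × 1.9) = 0.69 × 0.2226 = 0.1536

0.154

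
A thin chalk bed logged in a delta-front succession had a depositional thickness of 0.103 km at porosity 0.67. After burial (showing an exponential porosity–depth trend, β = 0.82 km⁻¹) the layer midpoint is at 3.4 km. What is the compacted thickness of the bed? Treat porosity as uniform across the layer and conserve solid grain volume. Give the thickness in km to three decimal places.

Porosity at 3.4 km: phi = 0.67·exp(−0.82×3.4) = 0.0412
Solid-volume conservation: h(1−phi) = h₀(1−phi₀) ⇒ h = h₀·(1−phi₀)/(1−phi)
h = 0.103 × (1 − 0.67)/(1 − 0.0412) = 0.103 × 0.3442 = 0.0355 km

0.035 km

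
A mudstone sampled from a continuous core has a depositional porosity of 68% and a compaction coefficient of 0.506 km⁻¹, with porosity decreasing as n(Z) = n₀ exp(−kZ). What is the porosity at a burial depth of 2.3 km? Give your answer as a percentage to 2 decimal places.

21.24%

n = n₀·exp(−k·Z) = 0.68 × exp(−0.506 × 2.3) = 0.68 × exp(−1.164)
  = 0.68 × 0.3123 = 0.2124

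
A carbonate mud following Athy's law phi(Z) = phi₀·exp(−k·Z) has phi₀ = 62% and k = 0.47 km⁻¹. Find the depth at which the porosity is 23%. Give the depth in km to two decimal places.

2.11 km

Invert Athy's law: Z = ln(phi₀/phi) / k
Z = ln(0.62/0.23) / 0.47 = ln(2.696) / 0.47 = 0.9916 / 0.47 = 2.110 km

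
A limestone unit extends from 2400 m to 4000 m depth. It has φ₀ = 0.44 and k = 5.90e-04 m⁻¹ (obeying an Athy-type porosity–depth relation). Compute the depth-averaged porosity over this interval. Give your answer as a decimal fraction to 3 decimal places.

0.069

Working in km (1 km = 1000 m; k in km⁻¹ = k in m⁻¹ × 1000):
⟨φ⟩ = (1/(d₂−d₁)) ∫ φ₀ e^(−kd) dd = φ₀·(e^(−k·d₁) − e^(−k·d₂)) / (k·(d₂−d₁))
e^(−0.59×2.4) = 0.2427; e^(−0.59×4) = 0.0944
⟨φ⟩ = 0.44 × (0.2427 − 0.0944) / (0.59 × 1.6) = 0.44 × 0.1571 = 0.0691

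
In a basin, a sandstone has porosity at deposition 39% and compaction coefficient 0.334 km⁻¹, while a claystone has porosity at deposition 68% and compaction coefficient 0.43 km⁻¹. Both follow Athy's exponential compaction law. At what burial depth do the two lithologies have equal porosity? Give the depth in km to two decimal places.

Set n₀ₐ e^(−βₐd) = n₀ᵦ e^(−βᵦd) ⇒ ln(n₀ₐ/n₀ᵦ) = (βₐ − βᵦ)·d
d = ln(0.39/0.68) / (0.334 − 0.43) = -0.5559 / -0.096 = 5.791 km

5.79 km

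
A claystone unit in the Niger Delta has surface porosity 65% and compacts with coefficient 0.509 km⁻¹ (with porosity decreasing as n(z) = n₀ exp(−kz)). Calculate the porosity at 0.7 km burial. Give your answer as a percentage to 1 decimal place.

45.5%

n = n₀·exp(−k·z) = 0.65 × exp(−0.509 × 0.7) = 0.65 × exp(−0.3563)
  = 0.65 × 0.7003 = 0.4552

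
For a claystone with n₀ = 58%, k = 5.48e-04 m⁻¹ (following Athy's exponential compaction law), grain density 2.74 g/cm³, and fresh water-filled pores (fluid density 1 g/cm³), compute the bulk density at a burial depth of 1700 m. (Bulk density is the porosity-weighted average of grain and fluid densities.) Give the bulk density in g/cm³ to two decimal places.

Working in km (1 km = 1000 m; k in km⁻¹ = k in m⁻¹ × 1000):
Porosity at depth: n = 0.58·exp(−0.548×1.7) = 0.58×0.3939 = 0.2285
Bulk density: ρ_b = (1−n)ρ_g + n·ρ_f = 0.7715×2.74 + 0.2285×1
       = 2.114 + 0.228 = 2.342 g/cm³

2.34 g/cm³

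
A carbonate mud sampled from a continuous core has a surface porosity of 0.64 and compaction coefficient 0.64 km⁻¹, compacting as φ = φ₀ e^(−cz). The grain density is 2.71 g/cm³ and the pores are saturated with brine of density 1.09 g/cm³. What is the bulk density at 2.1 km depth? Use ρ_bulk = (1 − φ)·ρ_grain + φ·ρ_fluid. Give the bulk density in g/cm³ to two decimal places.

2.44 g/cm³

Porosity at depth: φ = 0.64·exp(−0.64×2.1) = 0.64×0.2608 = 0.1669
Bulk density: ρ_b = (1−φ)ρ_g + φ·ρ_f = 0.8331×2.71 + 0.1669×1.09
       = 2.258 + 0.182 = 2.440 g/cm³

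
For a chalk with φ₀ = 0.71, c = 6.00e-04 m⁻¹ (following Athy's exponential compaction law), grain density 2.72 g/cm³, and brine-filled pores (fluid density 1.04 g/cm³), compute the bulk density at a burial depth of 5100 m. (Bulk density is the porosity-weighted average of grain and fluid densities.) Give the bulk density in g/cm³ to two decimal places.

2.66 g/cm³

Working in km (1 km = 1000 m; c in km⁻¹ = c in m⁻¹ × 1000):
Porosity at depth: φ = 0.71·exp(−0.6×5.1) = 0.71×0.0469 = 0.0333
Bulk density: ρ_b = (1−φ)ρ_g + φ·ρ_f = 0.9667×2.72 + 0.0333×1.04
       = 2.629 + 0.035 = 2.664 g/cm³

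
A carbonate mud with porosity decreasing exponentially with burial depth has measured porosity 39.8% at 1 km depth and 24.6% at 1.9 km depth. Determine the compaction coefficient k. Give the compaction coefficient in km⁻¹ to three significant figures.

Athy: φ(Z) = φ₀ e^(−kZ) ⇒ φ₁/φ₂ = e^{k(Z₂−Z₁)} ⇒ k = ln(φ₁/φ₂)/(Z₂−Z₁)
k = ln(0.398/0.246) / (1.9 − 1) = ln(1.618) / 0.9 = 0.4811 / 0.9 = 0.5346 km⁻¹

0.535 km⁻¹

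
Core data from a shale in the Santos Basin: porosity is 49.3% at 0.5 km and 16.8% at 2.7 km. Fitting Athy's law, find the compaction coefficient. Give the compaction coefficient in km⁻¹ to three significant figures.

0.489 km⁻¹

Athy: n(z) = n₀ e^(−kz) ⇒ n₁/n₂ = e^{k(z₂−z₁)} ⇒ k = ln(n₁/n₂)/(z₂−z₁)
k = ln(0.493/0.168) / (2.7 − 0.5) = ln(2.935) / 2.2 = 1.0765 / 2.2 = 0.4893 km⁻¹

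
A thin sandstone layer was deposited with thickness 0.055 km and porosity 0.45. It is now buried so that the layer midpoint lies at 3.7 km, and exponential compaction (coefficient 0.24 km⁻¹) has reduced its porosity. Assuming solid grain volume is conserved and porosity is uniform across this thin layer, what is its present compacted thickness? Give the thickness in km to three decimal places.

0.037 km

Porosity at 3.7 km: n = 0.45·exp(−0.24×3.7) = 0.1852
Solid-volume conservation: h(1−n) = h₀(1−n₀) ⇒ h = h₀·(1−n₀)/(1−n)
h = 0.055 × (1 − 0.45)/(1 − 0.1852) = 0.055 × 0.6750 = 0.0371 km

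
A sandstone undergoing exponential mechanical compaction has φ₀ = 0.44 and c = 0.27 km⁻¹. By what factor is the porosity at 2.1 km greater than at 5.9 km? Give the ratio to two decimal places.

2.79

φ(d₁)/φ(d₂) = e^(−c·d₁)/e^(−c·d₂) = e^{c(d₂−d₁)}
= exp(0.27 × 3.8) = exp(1.026) = 2.7899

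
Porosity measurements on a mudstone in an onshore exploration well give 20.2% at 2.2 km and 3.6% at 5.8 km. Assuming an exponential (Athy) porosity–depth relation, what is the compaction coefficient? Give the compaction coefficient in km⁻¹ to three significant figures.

0.479 km⁻¹

Athy: φ(z) = φ₀ e^(−kz) ⇒ φ₁/φ₂ = e^{k(z₂−z₁)} ⇒ k = ln(φ₁/φ₂)/(z₂−z₁)
k = ln(0.202/0.036) / (5.8 − 2.2) = ln(5.611) / 3.6 = 1.7247 / 3.6 = 0.4791 km⁻¹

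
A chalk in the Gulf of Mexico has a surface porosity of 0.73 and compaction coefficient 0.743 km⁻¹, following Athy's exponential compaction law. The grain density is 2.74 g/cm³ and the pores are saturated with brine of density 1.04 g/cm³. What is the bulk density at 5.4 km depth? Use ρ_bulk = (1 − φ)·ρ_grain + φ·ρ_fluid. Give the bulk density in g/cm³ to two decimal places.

Porosity at depth: phi = 0.73·exp(−0.743×5.4) = 0.73×0.0181 = 0.0132
Bulk density: ρ_b = (1−phi)ρ_g + phi·ρ_f = 0.9868×2.74 + 0.0132×1.04
       = 2.704 + 0.014 = 2.718 g/cm³

2.72 g/cm³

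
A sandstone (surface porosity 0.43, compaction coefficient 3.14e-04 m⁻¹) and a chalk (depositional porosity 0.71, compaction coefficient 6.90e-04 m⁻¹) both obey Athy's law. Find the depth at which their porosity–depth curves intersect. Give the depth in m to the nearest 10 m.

Working in km (1 km = 1000 m; k in km⁻¹ = k in m⁻¹ × 1000):
Set phi₀ₐ e^(−kₐz) = phi₀ᵦ e^(−kᵦz) ⇒ ln(phi₀ₐ/phi₀ᵦ) = (kₐ − kᵦ)·z
z = ln(0.43/0.71) / (0.314 − 0.69) = -0.5015 / -0.376 = 1.334 km

1330 m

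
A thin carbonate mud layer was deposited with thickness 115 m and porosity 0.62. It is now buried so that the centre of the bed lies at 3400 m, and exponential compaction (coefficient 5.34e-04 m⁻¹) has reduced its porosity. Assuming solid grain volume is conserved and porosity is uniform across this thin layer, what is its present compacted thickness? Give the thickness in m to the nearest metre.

49 m

Working in km (1 km = 1000 m; β in km⁻¹ = β in m⁻¹ × 1000):
Porosity at 3.4 km: n = 0.62·exp(−0.534×3.4) = 0.1009
Solid-volume conservation: h(1−n) = h₀(1−n₀) ⇒ h = h₀·(1−n₀)/(1−n)
h = 0.115 × (1 − 0.62)/(1 − 0.1009) = 0.115 × 0.4226 = 0.0486 km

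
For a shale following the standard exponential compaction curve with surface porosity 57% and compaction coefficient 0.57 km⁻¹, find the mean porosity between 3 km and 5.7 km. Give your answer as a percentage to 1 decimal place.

5.3%

⟨φ⟩ = (1/(z₂−z₁)) ∫ φ₀ e^(−kz) dz = φ₀·(e^(−k·z₁) − e^(−k·z₂)) / (k·(z₂−z₁))
e^(−0.57×3) = 0.1809; e^(−0.57×5.7) = 0.0388
⟨φ⟩ = 0.57 × (0.1809 − 0.0388) / (0.57 × 2.7) = 0.57 × 0.0923 = 0.0526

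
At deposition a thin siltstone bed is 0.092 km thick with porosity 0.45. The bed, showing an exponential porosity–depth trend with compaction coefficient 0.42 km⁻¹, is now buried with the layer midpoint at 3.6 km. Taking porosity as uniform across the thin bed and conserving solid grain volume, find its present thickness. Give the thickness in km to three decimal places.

0.056 km

Porosity at 3.6 km: φ = 0.45·exp(−0.42×3.6) = 0.0992
Solid-volume conservation: h(1−φ) = h₀(1−φ₀) ⇒ h = h₀·(1−φ₀)/(1−φ)
h = 0.092 × (1 − 0.45)/(1 − 0.0992) = 0.092 × 0.6106 = 0.0562 km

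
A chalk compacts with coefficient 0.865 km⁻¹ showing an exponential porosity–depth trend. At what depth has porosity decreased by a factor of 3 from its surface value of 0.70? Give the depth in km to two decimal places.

phi/phi₀ = 1/3 ⇒ exp(−β·z) = 1/3 ⇒ z = ln(3) / β
z = 1.0986 / 0.865 = 1.270 km

1.27 km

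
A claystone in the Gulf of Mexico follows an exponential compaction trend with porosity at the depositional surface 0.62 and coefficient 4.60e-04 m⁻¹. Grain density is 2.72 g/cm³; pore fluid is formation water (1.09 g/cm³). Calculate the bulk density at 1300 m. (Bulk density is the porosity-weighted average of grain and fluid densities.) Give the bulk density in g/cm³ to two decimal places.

Working in km (1 km = 1000 m; k in km⁻¹ = k in m⁻¹ × 1000):
Porosity at depth: φ = 0.62·exp(−0.46×1.3) = 0.62×0.5499 = 0.3409
Bulk density: ρ_b = (1−φ)ρ_g + φ·ρ_f = 0.6591×2.72 + 0.3409×1.09
       = 1.793 + 0.372 = 2.164 g/cm³

2.16 g/cm³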